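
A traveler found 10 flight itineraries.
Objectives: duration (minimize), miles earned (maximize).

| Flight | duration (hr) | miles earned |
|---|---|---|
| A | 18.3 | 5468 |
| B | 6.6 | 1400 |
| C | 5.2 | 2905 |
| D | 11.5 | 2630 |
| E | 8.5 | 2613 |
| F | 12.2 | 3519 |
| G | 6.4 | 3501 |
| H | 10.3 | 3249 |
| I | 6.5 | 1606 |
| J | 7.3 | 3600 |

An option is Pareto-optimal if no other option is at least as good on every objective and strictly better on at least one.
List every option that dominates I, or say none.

C, G

C: duration 5.2≤6.5, miles earned 2905≥1606 — dominates I.
G: duration 6.4≤6.5, miles earned 3501≥1606 — dominates I.
Others (A, B, D, E, F, H, J) are each worse than I on at least one objective.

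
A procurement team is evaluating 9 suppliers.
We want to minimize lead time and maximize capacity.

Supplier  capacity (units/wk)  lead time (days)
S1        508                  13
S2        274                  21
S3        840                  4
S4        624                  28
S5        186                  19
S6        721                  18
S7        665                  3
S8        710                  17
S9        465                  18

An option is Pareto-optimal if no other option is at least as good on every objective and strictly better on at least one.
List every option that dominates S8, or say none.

S3: capacity 840≥710, lead time 4≤17 — dominates S8.
Others (S1, S2, S4, S5, S6, S7, S9) are each worse than S8 on at least one objective.

S3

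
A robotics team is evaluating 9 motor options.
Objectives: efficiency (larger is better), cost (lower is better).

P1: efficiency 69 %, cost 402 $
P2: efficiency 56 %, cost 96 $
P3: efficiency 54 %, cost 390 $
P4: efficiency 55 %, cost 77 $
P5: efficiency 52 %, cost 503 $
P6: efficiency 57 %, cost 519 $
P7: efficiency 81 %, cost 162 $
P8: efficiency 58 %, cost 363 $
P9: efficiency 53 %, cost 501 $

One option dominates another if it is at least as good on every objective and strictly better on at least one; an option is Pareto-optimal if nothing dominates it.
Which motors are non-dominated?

P2, P4, P7

P1: dominated by P7 (efficiency 81≥69, cost 162≤402).
P2: not dominated.
P3: dominated by P2 (efficiency 56≥54, cost 96≤390).
P4: not dominated (best cost).
P5: dominated by P1 (efficiency 69≥52, cost 402≤503).
P6: dominated by P1 (efficiency 69≥57, cost 402≤519).
P7: not dominated (best efficiency).
P8: dominated by P7 (efficiency 81≥58, cost 162≤363).
P9: dominated by P1 (efficiency 69≥53, cost 402≤501).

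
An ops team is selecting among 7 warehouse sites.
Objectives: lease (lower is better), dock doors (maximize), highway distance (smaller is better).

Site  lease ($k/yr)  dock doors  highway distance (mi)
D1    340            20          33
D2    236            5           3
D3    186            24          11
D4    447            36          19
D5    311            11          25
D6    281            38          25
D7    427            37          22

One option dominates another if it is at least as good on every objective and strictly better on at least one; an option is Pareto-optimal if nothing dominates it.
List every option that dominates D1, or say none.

D3, D6

D3: lease 186≤340, dock doors 24≥20, highway distance 11≤33 — dominates D1.
D6: lease 281≤340, dock doors 38≥20, highway distance 25≤33 — dominates D1.
Others (D2, D4, D5, D7) are each worse than D1 on at least one objective.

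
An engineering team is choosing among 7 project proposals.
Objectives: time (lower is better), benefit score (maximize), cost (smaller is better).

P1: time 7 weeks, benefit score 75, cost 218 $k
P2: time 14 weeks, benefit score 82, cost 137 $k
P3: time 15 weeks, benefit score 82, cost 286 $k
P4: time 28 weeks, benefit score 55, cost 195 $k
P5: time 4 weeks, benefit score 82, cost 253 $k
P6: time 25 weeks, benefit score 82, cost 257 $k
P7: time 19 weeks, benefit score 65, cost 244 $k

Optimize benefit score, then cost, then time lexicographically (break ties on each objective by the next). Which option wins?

P2

First maximize benefit score: best is 82, kept {P2, P3, P5, P6}.
Then minimize cost: best is 137, kept {P2}.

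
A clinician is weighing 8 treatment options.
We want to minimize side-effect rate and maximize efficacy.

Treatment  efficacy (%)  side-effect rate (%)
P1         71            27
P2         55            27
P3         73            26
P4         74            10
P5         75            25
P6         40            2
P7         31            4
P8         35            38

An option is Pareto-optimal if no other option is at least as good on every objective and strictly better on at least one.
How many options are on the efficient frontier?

P1: dominated by P3 (efficacy 73≥71, side-effect rate 26≤27).
P2: dominated by P1 (efficacy 71≥55, side-effect rate 27≤27).
P3: dominated by P4 (efficacy 74≥73, side-effect rate 10≤26).
P4: not dominated.
P5: not dominated (best efficacy).
P6: not dominated (best side-effect rate).
P7: dominated by P6 (efficacy 40≥31, side-effect rate 2≤4).
P8: dominated by P1 (efficacy 71≥35, side-effect rate 27≤38).
Pareto-optimal: P4, P5, P6 → 3.

3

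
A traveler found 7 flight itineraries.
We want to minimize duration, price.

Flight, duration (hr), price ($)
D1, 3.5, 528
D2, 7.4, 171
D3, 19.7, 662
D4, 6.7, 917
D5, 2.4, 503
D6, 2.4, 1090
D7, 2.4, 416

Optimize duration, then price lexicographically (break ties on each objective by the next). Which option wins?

First minimize duration: best is 2.4, kept {D5, D6, D7}.
Then minimize price: best is 416, kept {D7}.

D7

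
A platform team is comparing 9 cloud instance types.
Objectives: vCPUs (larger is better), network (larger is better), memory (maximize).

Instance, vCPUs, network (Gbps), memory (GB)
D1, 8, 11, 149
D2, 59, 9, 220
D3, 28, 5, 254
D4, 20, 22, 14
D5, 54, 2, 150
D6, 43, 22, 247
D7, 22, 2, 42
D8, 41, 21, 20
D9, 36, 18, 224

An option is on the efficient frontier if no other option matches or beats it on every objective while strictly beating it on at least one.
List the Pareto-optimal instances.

D2, D3, D6

D1: dominated by D6 (vCPUs 43≥8, network 22≥11, memory 247≥149).
D2: not dominated (best vCPUs).
D3: not dominated (best memory).
D4: dominated by D6 (vCPUs 43≥20, network 22≥22, memory 247≥14).
D5: dominated by D2 (vCPUs 59≥54, network 9≥2, memory 220≥150).
D6: not dominated.
D7: dominated by D2 (vCPUs 59≥22, network 9≥2, memory 220≥42).
D8: dominated by D6 (vCPUs 43≥41, network 22≥21, memory 247≥20).
D9: dominated by D6 (vCPUs 43≥36, network 22≥18, memory 247≥224).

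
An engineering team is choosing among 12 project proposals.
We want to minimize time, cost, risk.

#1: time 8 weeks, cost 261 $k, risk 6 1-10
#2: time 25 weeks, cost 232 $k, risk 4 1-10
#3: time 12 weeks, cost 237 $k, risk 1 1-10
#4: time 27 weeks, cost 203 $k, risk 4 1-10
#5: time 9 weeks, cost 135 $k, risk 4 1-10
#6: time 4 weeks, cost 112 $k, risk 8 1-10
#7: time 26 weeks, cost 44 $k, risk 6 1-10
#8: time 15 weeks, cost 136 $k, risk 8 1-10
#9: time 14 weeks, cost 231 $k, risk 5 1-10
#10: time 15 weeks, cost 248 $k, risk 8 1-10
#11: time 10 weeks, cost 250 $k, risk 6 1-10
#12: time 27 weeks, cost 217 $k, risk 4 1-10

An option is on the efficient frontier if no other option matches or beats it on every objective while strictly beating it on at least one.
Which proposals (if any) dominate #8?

#5, #6

#5: time 9≤15, cost 135≤136, risk 4≤8 — dominates #8.
#6: time 4≤15, cost 112≤136, risk 8≤8 — dominates #8.
Others (#1, #2, #3, #4, #7, #9, #10, #11, #12) are each worse than #8 on at least one objective.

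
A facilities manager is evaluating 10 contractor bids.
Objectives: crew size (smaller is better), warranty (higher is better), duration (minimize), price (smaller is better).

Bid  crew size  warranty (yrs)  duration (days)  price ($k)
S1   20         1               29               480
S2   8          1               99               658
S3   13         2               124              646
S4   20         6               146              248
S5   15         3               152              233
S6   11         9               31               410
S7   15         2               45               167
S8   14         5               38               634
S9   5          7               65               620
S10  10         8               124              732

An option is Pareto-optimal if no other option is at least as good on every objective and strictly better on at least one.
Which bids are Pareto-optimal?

S1: not dominated (best duration).
S2: dominated by S9 (crew size 5≤8, warranty 7≥1, duration 65≤99, price 620≤658).
S3: dominated by S6 (crew size 11≤13, warranty 9≥2, duration 31≤124, price 410≤646).
S4: not dominated.
S5: not dominated.
S6: not dominated (best warranty).
S7: not dominated (best price).
S8: dominated by S6 (crew size 11≤14, warranty 9≥5, duration 31≤38, price 410≤634).
S9: not dominated (best crew size).
S10: not dominated.

S1, S4, S5, S6, S7, S9, S10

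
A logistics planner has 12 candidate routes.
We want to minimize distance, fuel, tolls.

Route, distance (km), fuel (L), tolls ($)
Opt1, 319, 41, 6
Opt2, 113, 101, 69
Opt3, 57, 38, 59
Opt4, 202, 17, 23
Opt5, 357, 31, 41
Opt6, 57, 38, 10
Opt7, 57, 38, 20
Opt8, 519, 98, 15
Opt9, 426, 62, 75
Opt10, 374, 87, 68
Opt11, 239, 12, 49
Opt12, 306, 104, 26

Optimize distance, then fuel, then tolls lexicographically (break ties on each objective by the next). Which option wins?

First minimize distance: best is 57, kept {Opt3, Opt6, Opt7}.
Then minimize fuel: best is 38, kept {Opt3, Opt6, Opt7}.
Then minimize tolls: best is 10, kept {Opt6}.

Opt6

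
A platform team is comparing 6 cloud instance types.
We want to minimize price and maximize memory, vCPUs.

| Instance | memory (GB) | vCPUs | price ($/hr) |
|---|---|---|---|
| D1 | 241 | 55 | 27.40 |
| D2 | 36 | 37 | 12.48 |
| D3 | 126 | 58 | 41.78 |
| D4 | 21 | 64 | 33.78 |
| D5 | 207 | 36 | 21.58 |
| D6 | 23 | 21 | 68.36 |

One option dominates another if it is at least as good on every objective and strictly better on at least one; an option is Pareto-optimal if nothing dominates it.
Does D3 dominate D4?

D3 vs D4: D3 is worse on vCPUs (58 vs 64), so it does not dominate D4.

No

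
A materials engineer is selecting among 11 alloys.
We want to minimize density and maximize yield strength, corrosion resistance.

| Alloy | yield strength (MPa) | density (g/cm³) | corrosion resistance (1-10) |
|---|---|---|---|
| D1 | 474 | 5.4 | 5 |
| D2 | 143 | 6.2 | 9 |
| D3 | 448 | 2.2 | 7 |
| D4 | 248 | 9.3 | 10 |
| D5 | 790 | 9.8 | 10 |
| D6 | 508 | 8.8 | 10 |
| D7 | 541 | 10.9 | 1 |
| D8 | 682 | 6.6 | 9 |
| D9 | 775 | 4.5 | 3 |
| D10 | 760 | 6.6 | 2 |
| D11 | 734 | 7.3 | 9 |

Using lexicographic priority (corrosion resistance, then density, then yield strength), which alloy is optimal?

First maximize corrosion resistance: best is 10, kept {D4, D5, D6}.
Then minimize density: best is 8.8, kept {D6}.

D6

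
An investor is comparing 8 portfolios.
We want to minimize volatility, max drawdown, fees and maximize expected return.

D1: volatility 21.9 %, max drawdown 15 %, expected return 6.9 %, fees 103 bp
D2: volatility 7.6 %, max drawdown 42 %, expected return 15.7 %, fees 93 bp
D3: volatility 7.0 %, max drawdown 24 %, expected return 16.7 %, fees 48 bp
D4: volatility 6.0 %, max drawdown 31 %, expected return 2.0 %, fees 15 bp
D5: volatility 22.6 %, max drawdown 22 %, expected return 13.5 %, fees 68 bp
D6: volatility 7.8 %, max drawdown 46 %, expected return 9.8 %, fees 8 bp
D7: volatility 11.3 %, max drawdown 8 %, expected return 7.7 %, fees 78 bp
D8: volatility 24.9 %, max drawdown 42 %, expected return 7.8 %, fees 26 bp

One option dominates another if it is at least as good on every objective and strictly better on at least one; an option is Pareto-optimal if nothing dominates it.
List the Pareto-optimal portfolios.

D3, D4, D5, D6, D7, D8

D1: dominated by D7 (volatility 11.3≤21.9, max drawdown 8≤15, expected return 7.7≥6.9, fees 78≤103).
D2: dominated by D3 (volatility 7.0≤7.6, max drawdown 24≤42, expected return 16.7≥15.7, fees 48≤93).
D3: not dominated (best expected return).
D4: not dominated (best volatility).
D5: not dominated.
D6: not dominated (best fees).
D7: not dominated (best max drawdown).
D8: not dominated.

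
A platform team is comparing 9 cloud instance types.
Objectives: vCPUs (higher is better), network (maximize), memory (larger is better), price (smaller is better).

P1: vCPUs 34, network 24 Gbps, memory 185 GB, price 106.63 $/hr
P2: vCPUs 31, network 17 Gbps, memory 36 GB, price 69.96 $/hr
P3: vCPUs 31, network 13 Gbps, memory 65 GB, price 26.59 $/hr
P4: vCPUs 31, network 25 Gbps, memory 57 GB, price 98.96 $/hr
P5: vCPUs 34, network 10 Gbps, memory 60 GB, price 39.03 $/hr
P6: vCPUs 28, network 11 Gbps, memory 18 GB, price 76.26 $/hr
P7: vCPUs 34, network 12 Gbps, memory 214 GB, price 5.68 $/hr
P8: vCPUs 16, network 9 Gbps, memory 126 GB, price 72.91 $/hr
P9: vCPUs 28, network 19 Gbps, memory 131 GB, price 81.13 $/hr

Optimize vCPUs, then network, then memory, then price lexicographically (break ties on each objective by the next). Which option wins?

First maximize vCPUs: best is 34, kept {P1, P5, P7}.
Then maximize network: best is 24, kept {P1}.

P1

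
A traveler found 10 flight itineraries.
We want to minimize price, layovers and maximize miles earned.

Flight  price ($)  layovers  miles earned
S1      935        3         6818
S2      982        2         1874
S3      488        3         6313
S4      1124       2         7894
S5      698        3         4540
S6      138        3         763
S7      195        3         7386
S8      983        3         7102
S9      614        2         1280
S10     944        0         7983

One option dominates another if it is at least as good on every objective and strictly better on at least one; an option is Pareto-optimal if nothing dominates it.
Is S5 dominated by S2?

S2 vs S5: S2 is worse on price (982 vs 698), so it does not dominate S5.

No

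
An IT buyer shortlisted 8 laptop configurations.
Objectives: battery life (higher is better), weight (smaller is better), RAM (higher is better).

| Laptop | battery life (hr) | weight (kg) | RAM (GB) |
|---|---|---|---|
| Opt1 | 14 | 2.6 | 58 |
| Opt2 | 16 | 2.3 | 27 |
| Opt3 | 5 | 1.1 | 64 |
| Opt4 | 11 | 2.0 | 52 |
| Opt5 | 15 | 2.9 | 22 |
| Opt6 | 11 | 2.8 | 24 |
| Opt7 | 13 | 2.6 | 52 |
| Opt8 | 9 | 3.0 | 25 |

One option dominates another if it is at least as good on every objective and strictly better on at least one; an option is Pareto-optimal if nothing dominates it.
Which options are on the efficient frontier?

Opt1, Opt2, Opt3, Opt4

Opt1: not dominated.
Opt2: not dominated (best battery life).
Opt3: not dominated (best weight).
Opt4: not dominated.
Opt5: dominated by Opt2 (battery life 16≥15, weight 2.3≤2.9, RAM 27≥22).
Opt6: dominated by Opt1 (battery life 14≥11, weight 2.6≤2.8, RAM 58≥24).
Opt7: dominated by Opt1 (battery life 14≥13, weight 2.6≤2.6, RAM 58≥52).
Opt8: dominated by Opt1 (battery life 14≥9, weight 2.6≤3.0, RAM 58≥25).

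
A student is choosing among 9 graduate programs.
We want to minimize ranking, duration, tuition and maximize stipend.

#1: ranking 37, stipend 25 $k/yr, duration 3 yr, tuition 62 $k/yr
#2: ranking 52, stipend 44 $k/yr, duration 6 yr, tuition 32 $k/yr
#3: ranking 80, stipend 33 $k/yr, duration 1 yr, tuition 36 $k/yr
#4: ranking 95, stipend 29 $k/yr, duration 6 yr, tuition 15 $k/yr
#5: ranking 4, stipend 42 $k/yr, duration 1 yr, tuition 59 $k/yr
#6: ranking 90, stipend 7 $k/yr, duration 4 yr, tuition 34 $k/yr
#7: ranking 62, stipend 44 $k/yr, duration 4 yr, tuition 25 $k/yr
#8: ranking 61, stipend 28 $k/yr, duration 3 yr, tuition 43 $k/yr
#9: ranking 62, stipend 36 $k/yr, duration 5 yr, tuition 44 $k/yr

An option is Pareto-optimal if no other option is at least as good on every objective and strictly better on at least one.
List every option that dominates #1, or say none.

#5: ranking 4≤37, stipend 42≥25, duration 1≤3, tuition 59≤62 — dominates #1.
Others (#2, #3, #4, #6, #7, #8, #9) are each worse than #1 on at least one objective.

#5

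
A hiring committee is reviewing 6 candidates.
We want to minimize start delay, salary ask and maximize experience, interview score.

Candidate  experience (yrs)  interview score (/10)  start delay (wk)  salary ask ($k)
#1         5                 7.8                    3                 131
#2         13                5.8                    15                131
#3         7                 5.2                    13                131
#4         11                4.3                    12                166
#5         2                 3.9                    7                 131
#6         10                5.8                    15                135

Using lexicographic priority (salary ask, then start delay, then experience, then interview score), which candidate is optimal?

#1

First minimize salary ask: best is 131, kept {#1, #2, #3, #5}.
Then minimize start delay: best is 3, kept {#1}.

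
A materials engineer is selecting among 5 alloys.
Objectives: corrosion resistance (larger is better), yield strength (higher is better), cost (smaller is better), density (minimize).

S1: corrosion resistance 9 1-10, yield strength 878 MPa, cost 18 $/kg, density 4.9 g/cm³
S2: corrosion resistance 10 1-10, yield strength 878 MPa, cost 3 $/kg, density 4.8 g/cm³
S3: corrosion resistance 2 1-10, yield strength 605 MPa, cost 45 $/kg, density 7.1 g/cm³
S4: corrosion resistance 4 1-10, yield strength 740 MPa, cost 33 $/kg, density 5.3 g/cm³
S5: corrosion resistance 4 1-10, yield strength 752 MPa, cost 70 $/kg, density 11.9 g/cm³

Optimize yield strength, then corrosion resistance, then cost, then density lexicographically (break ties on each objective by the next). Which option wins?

First maximize yield strength: best is 878, kept {S1, S2}.
Then maximize corrosion resistance: best is 10, kept {S2}.

S2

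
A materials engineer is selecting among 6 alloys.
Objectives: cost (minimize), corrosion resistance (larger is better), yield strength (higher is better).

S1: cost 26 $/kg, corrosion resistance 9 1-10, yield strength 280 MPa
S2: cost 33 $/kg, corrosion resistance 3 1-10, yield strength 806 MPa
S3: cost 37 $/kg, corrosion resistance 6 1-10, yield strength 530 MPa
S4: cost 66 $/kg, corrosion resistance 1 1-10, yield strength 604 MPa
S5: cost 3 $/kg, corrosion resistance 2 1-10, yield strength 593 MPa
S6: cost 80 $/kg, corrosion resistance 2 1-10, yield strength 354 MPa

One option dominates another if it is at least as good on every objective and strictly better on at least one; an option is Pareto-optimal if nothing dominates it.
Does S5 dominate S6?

S5 vs S6: cost 3≤80, corrosion resistance 2≥2, yield strength 593≥354 — S5 is at least as good on every objective with at least one strict improvement.

Yes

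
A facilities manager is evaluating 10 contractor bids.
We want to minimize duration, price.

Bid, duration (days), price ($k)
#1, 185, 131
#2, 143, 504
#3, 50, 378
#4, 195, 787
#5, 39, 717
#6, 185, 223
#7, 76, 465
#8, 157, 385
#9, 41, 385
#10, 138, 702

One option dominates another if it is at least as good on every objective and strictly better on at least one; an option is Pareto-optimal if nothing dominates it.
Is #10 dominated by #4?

#4 vs #10: #4 is worse on duration (195 vs 138), so it does not dominate #10.

No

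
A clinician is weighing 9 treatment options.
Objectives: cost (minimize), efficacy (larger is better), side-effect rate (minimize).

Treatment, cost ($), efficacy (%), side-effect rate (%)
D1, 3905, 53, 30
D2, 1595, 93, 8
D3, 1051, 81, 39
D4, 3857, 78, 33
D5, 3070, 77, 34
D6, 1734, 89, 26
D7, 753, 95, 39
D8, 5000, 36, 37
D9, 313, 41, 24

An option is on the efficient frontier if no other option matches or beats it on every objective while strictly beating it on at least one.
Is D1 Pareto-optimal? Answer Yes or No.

D2 vs D1: cost 1595≤3905, efficacy 93≥53, side-effect rate 8≤30 — D2 is at least as good on every objective and strictly better on at least one, so D2 dominates D1.

No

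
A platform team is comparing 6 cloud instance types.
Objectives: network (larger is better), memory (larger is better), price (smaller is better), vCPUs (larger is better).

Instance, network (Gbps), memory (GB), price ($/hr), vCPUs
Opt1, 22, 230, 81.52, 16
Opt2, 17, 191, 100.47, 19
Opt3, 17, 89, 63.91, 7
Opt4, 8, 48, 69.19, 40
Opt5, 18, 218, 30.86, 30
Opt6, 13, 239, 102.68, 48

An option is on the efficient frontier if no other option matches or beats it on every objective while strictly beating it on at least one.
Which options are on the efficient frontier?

Opt1, Opt4, Opt5, Opt6

Opt1: not dominated (best network).
Opt2: dominated by Opt5 (network 18≥17, memory 218≥191, price 30.86≤100.47, vCPUs 30≥19).
Opt3: dominated by Opt5 (network 18≥17, memory 218≥89, price 30.86≤63.91, vCPUs 30≥7).
Opt4: not dominated.
Opt5: not dominated (best price).
Opt6: not dominated (best memory).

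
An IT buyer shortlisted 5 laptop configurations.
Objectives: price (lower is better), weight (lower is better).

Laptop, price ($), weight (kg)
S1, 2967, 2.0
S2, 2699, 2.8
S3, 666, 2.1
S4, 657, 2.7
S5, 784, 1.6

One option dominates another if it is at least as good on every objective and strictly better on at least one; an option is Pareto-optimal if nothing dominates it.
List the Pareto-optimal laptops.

S3, S4, S5

S1: dominated by S5 (price 784≤2967, weight 1.6≤2.0).
S2: dominated by S3 (price 666≤2699, weight 2.1≤2.8).
S3: not dominated.
S4: not dominated (best price).
S5: not dominated (best weight).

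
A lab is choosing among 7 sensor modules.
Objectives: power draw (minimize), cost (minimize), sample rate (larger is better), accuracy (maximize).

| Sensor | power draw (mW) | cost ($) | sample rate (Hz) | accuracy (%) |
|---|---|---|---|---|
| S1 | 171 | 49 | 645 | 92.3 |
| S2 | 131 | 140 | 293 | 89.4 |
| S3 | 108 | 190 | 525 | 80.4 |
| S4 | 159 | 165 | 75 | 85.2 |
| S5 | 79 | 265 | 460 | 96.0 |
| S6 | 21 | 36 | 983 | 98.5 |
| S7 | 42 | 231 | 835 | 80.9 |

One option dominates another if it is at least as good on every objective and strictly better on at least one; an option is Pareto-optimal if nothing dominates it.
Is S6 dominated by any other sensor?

S1: worse on power draw (171 vs 21).
S2: worse on power draw (131 vs 21).
S3: worse on power draw (108 vs 21).
S4: worse on power draw (159 vs 21).
S5: worse on power draw (79 vs 21).
S7: worse on power draw (42 vs 21).
No option is at least as good as S6 on every objective and strictly better on one.

No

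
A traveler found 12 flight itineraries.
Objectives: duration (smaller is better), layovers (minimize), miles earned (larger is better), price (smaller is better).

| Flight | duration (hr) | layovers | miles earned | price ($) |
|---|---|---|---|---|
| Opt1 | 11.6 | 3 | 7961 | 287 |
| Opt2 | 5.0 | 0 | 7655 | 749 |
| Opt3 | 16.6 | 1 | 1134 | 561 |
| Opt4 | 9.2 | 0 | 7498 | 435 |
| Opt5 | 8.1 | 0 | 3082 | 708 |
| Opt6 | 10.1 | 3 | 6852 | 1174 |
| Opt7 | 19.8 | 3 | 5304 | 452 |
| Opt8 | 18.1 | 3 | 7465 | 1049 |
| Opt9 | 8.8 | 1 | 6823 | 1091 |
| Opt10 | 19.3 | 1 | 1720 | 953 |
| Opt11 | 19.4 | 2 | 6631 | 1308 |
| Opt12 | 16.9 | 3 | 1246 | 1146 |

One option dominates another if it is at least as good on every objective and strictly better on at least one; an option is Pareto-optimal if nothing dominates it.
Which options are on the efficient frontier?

Opt1: not dominated (best miles earned).
Opt2: not dominated (best duration).
Opt3: dominated by Opt4 (duration 9.2≤16.6, layovers 0≤1, miles earned 7498≥1134, price 435≤561).
Opt4: not dominated.
Opt5: not dominated.
Opt6: dominated by Opt2 (duration 5.0≤10.1, layovers 0≤3, miles earned 7655≥6852, price 749≤1174).
Opt7: dominated by Opt1 (duration 11.6≤19.8, layovers 3≤3, miles earned 7961≥5304, price 287≤452).
Opt8: dominated by Opt1 (duration 11.6≤18.1, layovers 3≤3, miles earned 7961≥7465, price 287≤1049).
Opt9: dominated by Opt2 (duration 5.0≤8.8, layovers 0≤1, miles earned 7655≥6823, price 749≤1091).
Opt10: dominated by Opt2 (duration 5.0≤19.3, layovers 0≤1, miles earned 7655≥1720, price 749≤953).
Opt11: dominated by Opt2 (duration 5.0≤19.4, layovers 0≤2, miles earned 7655≥6631, price 749≤1308).
Opt12: dominated by Opt1 (duration 11.6≤16.9, layovers 3≤3, miles earned 7961≥1246, price 287≤1146).

Opt1, Opt2, Opt4, Opt5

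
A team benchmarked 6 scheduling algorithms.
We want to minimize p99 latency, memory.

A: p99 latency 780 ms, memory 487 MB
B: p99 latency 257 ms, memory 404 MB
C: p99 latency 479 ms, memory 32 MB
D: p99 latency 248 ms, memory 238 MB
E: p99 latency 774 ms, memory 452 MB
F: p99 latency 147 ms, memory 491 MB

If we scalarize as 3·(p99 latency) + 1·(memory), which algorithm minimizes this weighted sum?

F

A: 3·780 + 1·487 = 2827
B: 3·257 + 1·404 = 1175
C: 3·479 + 1·32 = 1469
D: 3·248 + 1·238 = 982
E: 3·774 + 1·452 = 2774
F: 3·147 + 1·491 = 932
Lowest: F at 932.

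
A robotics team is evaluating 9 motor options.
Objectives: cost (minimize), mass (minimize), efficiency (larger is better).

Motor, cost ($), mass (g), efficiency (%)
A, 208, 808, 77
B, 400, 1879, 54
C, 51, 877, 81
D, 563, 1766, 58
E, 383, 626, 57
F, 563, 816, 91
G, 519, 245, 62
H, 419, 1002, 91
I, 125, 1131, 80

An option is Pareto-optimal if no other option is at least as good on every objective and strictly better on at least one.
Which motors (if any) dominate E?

none

A: worse on mass (808 vs 626).
B: worse on cost (400 vs 383).
C: worse on mass (877 vs 626).
D: worse on cost (563 vs 383).
F: worse on cost (563 vs 383).
G: worse on cost (519 vs 383).
H: worse on cost (419 vs 383).
I: worse on mass (1131 vs 626).
No option dominates E.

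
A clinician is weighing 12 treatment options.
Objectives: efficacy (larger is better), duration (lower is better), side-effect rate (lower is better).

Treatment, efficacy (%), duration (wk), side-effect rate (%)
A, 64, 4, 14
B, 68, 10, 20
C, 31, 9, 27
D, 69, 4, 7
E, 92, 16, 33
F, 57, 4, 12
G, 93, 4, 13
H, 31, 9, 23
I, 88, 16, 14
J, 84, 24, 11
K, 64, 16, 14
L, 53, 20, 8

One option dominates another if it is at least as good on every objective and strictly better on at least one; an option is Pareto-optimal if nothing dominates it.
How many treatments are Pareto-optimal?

3

A: dominated by D (efficacy 69≥64, duration 4≤4, side-effect rate 7≤14).
B: dominated by D (efficacy 69≥68, duration 4≤10, side-effect rate 7≤20).
C: dominated by A (efficacy 64≥31, duration 4≤9, side-effect rate 14≤27).
D: not dominated (best side-effect rate).
E: dominated by G (efficacy 93≥92, duration 4≤16, side-effect rate 13≤33).
F: dominated by D (efficacy 69≥57, duration 4≤4, side-effect rate 7≤12).
G: not dominated (best efficacy).
H: dominated by A (efficacy 64≥31, duration 4≤9, side-effect rate 14≤23).
I: dominated by G (efficacy 93≥88, duration 4≤16, side-effect rate 13≤14).
J: not dominated.
K: dominated by A (efficacy 64≥64, duration 4≤16, side-effect rate 14≤14).
L: dominated by D (efficacy 69≥53, duration 4≤20, side-effect rate 7≤8).
Pareto-optimal: D, G, J → 3.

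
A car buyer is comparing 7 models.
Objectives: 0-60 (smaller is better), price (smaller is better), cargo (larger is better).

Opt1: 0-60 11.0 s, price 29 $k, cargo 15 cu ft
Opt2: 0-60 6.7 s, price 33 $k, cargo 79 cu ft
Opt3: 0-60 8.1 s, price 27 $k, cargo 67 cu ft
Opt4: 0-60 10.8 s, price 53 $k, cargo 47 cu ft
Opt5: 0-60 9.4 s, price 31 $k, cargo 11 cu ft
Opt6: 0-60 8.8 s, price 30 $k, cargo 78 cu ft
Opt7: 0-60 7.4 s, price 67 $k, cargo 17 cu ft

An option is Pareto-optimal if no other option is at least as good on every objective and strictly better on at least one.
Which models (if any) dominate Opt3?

none

Opt1: worse on 0-60 (11.0 vs 8.1).
Opt2: worse on price (33 vs 27).
Opt4: worse on 0-60 (10.8 vs 8.1).
Opt5: worse on 0-60 (9.4 vs 8.1).
Opt6: worse on 0-60 (8.8 vs 8.1).
Opt7: worse on price (67 vs 27).
No option dominates Opt3.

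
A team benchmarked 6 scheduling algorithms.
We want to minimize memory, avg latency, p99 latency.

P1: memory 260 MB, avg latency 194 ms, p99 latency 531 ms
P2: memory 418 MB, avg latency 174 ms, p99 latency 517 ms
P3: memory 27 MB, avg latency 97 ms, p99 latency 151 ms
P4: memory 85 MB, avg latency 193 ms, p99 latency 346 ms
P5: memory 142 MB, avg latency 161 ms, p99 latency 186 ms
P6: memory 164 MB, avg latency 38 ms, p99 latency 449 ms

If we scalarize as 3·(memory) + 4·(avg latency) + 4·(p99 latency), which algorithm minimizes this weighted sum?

P1: 3·260 + 4·194 + 4·531 = 3680
P2: 3·418 + 4·174 + 4·517 = 4018
P3: 3·27 + 4·97 + 4·151 = 1073
P4: 3·85 + 4·193 + 4·346 = 2411
P5: 3·142 + 4·161 + 4·186 = 1814
P6: 3·164 + 4·38 + 4·449 = 2440
Lowest: P3 at 1073.

P3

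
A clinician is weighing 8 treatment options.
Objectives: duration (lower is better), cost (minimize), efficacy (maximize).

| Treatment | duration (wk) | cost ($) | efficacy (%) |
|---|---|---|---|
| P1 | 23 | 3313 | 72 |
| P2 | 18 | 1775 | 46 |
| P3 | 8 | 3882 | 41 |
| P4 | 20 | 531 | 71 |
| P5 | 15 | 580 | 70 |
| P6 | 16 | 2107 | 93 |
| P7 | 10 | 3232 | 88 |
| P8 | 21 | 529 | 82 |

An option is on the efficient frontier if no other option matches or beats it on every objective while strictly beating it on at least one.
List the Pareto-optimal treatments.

P3, P4, P5, P6, P7, P8

P1: dominated by P6 (duration 16≤23, cost 2107≤3313, efficacy 93≥72).
P2: dominated by P5 (duration 15≤18, cost 580≤1775, efficacy 70≥46).
P3: not dominated (best duration).
P4: not dominated.
P5: not dominated.
P6: not dominated (best efficacy).
P7: not dominated.
P8: not dominated (best cost).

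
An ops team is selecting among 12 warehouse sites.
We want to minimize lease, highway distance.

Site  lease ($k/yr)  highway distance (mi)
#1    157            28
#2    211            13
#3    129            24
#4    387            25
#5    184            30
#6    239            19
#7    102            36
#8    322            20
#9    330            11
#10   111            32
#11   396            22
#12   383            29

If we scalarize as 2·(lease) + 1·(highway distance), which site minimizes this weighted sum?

#1: 2·157 + 1·28 = 342
#2: 2·211 + 1·13 = 435
#3: 2·129 + 1·24 = 282
#4: 2·387 + 1·25 = 799
#5: 2·184 + 1·30 = 398
#6: 2·239 + 1·19 = 497
#7: 2·102 + 1·36 = 240
#8: 2·322 + 1·20 = 664
#9: 2·330 + 1·11 = 671
#10: 2·111 + 1·32 = 254
#11: 2·396 + 1·22 = 814
#12: 2·383 + 1·29 = 795
Lowest: #7 at 240.

#7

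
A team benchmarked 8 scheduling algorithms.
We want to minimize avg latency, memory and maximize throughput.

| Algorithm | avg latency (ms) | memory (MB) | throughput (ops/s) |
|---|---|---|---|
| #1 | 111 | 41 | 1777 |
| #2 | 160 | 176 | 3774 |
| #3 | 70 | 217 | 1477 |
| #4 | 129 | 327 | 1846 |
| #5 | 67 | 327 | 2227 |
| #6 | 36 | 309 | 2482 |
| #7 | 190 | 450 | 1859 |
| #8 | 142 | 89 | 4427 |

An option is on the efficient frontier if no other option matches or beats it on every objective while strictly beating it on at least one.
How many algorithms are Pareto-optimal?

#1: not dominated (best memory).
#2: dominated by #8 (avg latency 142≤160, memory 89≤176, throughput 4427≥3774).
#3: not dominated.
#4: dominated by #5 (avg latency 67≤129, memory 327≤327, throughput 2227≥1846).
#5: dominated by #6 (avg latency 36≤67, memory 309≤327, throughput 2482≥2227).
#6: not dominated (best avg latency).
#7: dominated by #2 (avg latency 160≤190, memory 176≤450, throughput 3774≥1859).
#8: not dominated (best throughput).
Pareto-optimal: #1, #3, #6, #8 → 4.

4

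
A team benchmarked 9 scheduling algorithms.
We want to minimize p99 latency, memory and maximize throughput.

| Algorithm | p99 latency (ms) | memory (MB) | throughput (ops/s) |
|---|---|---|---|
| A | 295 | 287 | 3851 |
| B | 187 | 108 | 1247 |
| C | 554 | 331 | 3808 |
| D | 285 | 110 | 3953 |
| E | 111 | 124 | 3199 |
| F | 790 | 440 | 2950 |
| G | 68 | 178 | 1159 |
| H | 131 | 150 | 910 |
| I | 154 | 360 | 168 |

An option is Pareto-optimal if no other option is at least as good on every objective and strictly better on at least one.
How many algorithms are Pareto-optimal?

A: dominated by D (p99 latency 285≤295, memory 110≤287, throughput 3953≥3851).
B: not dominated (best memory).
C: dominated by A (p99 latency 295≤554, memory 287≤331, throughput 3851≥3808).
D: not dominated (best throughput).
E: not dominated.
F: dominated by A (p99 latency 295≤790, memory 287≤440, throughput 3851≥2950).
G: not dominated (best p99 latency).
H: dominated by E (p99 latency 111≤131, memory 124≤150, throughput 3199≥910).
I: dominated by E (p99 latency 111≤154, memory 124≤360, throughput 3199≥168).
Pareto-optimal: B, D, E, G → 4.

4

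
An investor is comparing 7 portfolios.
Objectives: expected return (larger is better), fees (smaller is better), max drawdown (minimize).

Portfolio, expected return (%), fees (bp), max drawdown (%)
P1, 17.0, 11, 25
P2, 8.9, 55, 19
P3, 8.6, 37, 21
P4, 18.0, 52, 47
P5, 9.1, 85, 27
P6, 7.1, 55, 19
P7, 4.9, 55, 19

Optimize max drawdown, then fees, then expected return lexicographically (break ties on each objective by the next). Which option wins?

P2

First minimize max drawdown: best is 19, kept {P2, P6, P7}.
Then minimize fees: best is 55, kept {P2, P6, P7}.
Then maximize expected return: best is 8.9, kept {P2}.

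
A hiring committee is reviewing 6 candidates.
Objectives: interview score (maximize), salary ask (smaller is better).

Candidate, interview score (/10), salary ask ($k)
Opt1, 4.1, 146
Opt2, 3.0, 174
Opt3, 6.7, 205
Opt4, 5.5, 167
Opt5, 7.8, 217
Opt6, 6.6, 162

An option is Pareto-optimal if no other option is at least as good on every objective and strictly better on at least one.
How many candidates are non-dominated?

4

Opt1: not dominated (best salary ask).
Opt2: dominated by Opt1 (interview score 4.1≥3.0, salary ask 146≤174).
Opt3: not dominated.
Opt4: dominated by Opt6 (interview score 6.6≥5.5, salary ask 162≤167).
Opt5: not dominated (best interview score).
Opt6: not dominated.
Pareto-optimal: Opt1, Opt3, Opt5, Opt6 → 4.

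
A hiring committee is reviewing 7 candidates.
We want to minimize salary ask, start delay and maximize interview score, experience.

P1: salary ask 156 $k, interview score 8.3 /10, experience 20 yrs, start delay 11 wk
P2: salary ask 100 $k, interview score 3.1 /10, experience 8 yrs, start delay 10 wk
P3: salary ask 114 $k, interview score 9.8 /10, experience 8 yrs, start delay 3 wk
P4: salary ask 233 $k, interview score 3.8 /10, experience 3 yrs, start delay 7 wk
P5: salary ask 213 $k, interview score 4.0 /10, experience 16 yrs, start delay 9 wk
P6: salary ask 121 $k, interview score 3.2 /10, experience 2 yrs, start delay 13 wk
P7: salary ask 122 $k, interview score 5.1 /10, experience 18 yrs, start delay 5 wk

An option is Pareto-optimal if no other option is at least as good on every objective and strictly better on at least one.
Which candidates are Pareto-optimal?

P1, P2, P3, P7

P1: not dominated (best experience).
P2: not dominated (best salary ask).
P3: not dominated (best interview score).
P4: dominated by P3 (salary ask 114≤233, interview score 9.8≥3.8, experience 8≥3, start delay 3≤7).
P5: dominated by P7 (salary ask 122≤213, interview score 5.1≥4.0, experience 18≥16, start delay 5≤9).
P6: dominated by P3 (salary ask 114≤121, interview score 9.8≥3.2, experience 8≥2, start delay 3≤13).
P7: not dominated.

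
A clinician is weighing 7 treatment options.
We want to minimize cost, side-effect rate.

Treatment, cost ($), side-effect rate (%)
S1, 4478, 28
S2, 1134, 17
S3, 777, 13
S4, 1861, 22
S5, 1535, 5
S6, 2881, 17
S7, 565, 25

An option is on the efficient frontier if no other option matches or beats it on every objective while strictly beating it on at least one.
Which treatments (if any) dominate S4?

S2: cost 1134≤1861, side-effect rate 17≤22 — dominates S4.
S3: cost 777≤1861, side-effect rate 13≤22 — dominates S4.
S5: cost 1535≤1861, side-effect rate 5≤22 — dominates S4.
Others (S1, S6, S7) are each worse than S4 on at least one objective.

S2, S3, S5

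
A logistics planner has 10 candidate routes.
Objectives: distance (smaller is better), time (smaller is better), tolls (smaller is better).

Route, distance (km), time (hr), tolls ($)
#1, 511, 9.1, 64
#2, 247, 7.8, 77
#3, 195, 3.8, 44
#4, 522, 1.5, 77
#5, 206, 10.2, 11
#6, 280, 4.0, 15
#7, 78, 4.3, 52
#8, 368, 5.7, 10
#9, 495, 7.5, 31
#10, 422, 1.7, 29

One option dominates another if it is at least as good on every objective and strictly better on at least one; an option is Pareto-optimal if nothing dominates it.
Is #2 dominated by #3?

#3 vs #2: distance 195≤247, time 3.8≤7.8, tolls 44≤77 — #3 is at least as good on every objective with at least one strict improvement.

Yes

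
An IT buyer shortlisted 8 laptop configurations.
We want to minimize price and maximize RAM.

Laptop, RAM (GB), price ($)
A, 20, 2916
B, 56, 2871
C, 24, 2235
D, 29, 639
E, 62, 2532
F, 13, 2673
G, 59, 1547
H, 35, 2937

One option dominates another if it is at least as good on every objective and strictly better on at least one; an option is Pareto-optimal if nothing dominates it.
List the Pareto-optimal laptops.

D, E, G

A: dominated by B (RAM 56≥20, price 2871≤2916).
B: dominated by E (RAM 62≥56, price 2532≤2871).
C: dominated by D (RAM 29≥24, price 639≤2235).
D: not dominated (best price).
E: not dominated (best RAM).
F: dominated by C (RAM 24≥13, price 2235≤2673).
G: not dominated.
H: dominated by B (RAM 56≥35, price 2871≤2937).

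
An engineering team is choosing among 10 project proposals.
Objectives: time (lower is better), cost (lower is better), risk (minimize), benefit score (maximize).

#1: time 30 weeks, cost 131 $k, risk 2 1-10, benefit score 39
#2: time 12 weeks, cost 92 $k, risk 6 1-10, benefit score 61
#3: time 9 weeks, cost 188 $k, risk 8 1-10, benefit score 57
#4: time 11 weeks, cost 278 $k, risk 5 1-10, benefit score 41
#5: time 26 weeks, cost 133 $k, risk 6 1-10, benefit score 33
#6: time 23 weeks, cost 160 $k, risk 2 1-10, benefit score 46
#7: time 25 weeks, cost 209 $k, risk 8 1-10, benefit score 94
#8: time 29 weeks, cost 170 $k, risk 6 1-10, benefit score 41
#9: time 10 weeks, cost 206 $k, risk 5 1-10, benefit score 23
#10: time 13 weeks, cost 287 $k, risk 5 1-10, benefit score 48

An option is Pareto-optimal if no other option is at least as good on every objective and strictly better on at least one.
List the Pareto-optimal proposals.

#1, #2, #3, #4, #6, #7, #9, #10

#1: not dominated.
#2: not dominated (best cost).
#3: not dominated (best time).
#4: not dominated.
#5: dominated by #2 (time 12≤26, cost 92≤133, risk 6≤6, benefit score 61≥33).
#6: not dominated.
#7: not dominated (best benefit score).
#8: dominated by #2 (time 12≤29, cost 92≤170, risk 6≤6, benefit score 61≥41).
#9: not dominated.
#10: not dominated.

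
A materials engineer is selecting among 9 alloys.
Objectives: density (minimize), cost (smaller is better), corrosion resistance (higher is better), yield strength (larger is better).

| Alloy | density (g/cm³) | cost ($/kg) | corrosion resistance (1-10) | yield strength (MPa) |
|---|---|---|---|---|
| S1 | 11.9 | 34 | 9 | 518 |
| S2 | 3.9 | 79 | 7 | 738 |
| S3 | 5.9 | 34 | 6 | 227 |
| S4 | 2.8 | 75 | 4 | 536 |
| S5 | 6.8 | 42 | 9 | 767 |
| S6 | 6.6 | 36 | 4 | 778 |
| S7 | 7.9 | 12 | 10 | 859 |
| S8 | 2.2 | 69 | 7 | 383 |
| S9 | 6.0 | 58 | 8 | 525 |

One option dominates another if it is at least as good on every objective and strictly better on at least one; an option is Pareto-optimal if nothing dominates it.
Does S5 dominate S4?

No

S5 vs S4: S5 is worse on density (6.8 vs 2.8), so it does not dominate S4.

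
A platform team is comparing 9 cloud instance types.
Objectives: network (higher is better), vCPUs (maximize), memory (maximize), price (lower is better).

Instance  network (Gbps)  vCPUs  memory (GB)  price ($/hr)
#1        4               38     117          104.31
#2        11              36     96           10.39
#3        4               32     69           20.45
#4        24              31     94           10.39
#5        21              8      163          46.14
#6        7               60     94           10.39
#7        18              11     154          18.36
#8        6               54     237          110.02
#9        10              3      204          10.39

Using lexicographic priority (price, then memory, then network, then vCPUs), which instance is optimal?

First minimize price: best is 10.39, kept {#2, #4, #6, #9}.
Then maximize memory: best is 204, kept {#9}.

#9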